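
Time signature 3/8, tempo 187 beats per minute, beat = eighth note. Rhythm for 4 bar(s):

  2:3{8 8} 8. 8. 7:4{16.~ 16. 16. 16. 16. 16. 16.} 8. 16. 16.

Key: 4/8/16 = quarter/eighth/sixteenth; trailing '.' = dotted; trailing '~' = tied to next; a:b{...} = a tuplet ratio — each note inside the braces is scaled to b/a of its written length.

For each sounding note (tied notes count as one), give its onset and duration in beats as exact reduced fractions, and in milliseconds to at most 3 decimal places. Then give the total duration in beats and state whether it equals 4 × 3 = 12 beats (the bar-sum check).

1) 0.0ms=0b +481.283ms=3/2b
2) 481.283ms=3/2b +481.283ms=3/2b
3) 962.567ms=3b +481.283ms=3/2b
4) 1443.85ms=9/2b +481.283ms=3/2b
5) 1925.134ms=6b +275.019ms=6/7b
6) 2200.153ms=48/7b +137.51ms=3/7b
7) 2337.662ms=51/7b +137.51ms=3/7b
8) 2475.172ms=54/7b +137.51ms=3/7b
9) 2612.681ms=57/7b +137.51ms=3/7b
10) 2750.191ms=60/7b +137.51ms=3/7b
11) 2887.701ms=9b +481.283ms=3/2b
12) 3368.984ms=21/2b +240.642ms=3/4b
13) 3609.626ms=45/4b +240.642ms=3/4b
Σ=12b of 12 (187bpm 3/8) — PASS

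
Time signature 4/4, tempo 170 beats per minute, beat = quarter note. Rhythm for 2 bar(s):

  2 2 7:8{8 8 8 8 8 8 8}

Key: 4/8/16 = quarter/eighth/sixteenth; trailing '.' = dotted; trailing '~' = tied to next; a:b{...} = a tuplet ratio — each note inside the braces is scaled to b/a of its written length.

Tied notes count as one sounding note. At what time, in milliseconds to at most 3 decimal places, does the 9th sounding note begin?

1. 0.0ms @ 0 + 705.882ms (2)
2. 705.882ms @ 2 + 705.882ms (2)
3. 1411.765ms @ 4 + 201.681ms (4/7)
4. 1613.445ms @ 32/7 + 201.681ms (4/7)
5. 1815.126ms @ 36/7 + 201.681ms (4/7)
6. 2016.807ms @ 40/7 + 201.681ms (4/7)
7. 2218.487ms @ 44/7 + 201.681ms (4/7)
8. 2420.168ms @ 48/7 + 201.681ms (4/7)
9. 2621.849ms @ 52/7 + 201.681ms (4/7)

note 9 onset = 52/7b = 2621.849ms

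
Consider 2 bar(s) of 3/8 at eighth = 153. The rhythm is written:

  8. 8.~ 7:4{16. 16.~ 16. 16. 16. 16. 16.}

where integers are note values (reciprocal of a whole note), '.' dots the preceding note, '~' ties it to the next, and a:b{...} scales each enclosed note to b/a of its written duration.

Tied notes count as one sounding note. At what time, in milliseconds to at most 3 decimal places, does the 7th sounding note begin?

note 7 onset = 39/7b = 2184.874ms

1. 0.0ms @ 0 + 588.235ms (3/2)
2. 588.235ms @ 3/2 + 756.303ms (27/14)
3. 1344.538ms @ 24/7 + 336.134ms (6/7)
4. 1680.672ms @ 30/7 + 168.067ms (3/7)
5. 1848.739ms @ 33/7 + 168.067ms (3/7)
6. 2016.807ms @ 36/7 + 168.067ms (3/7)
7. 2184.874ms @ 39/7 + 168.067ms (3/7)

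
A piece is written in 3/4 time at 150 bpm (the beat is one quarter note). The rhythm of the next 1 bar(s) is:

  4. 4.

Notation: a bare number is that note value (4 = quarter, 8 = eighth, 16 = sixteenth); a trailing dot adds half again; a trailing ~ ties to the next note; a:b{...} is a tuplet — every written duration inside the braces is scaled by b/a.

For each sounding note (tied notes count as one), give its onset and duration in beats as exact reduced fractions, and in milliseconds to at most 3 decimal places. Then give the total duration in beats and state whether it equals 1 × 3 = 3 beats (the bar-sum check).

1) 0.0ms=0b +600.0ms=3/2b
2) 600.0ms=3/2b +600.0ms=3/2b
Σ=3b of 3 (150bpm 3/4) — PASS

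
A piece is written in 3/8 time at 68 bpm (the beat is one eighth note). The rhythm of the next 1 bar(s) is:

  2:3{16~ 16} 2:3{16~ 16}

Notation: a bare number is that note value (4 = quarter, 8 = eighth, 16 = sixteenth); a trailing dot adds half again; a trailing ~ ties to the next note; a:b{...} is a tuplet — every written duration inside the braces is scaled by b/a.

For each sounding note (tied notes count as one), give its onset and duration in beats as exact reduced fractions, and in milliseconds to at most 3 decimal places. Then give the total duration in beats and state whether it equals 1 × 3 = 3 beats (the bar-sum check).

1) 0.0ms=0b +1323.529ms=3/2b
2) 1323.529ms=3/2b +1323.529ms=3/2b
Σ=3b of 3 (68bpm 3/8) — PASS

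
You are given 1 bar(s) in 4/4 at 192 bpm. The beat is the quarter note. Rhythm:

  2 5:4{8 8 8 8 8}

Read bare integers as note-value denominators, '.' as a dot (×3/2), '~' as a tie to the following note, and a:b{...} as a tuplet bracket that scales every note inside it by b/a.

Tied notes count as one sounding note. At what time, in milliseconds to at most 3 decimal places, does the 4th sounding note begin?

1. 0.0ms @ 0 + 625.0ms (2)
2. 625.0ms @ 2 + 125.0ms (2/5)
3. 750.0ms @ 12/5 + 125.0ms (2/5)
4. 875.0ms @ 14/5 + 125.0ms (2/5)
5. 1000.0ms @ 16/5 + 125.0ms (2/5)
6. 1125.0ms @ 18/5 + 125.0ms (2/5)

note 4 onset = 14/5b = 875.0ms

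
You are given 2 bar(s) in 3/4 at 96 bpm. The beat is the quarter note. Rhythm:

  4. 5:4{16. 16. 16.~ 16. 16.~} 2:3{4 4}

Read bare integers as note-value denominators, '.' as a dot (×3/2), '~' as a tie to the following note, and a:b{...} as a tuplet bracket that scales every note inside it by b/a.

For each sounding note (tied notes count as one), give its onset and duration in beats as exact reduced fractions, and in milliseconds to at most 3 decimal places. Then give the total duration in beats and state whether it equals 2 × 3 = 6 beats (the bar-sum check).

1) 0.0ms=0b +937.5ms=3/2b
2) 937.5ms=3/2b +187.5ms=3/10b
3) 1125.0ms=9/5b +187.5ms=3/10b
4) 1312.5ms=21/10b +375.0ms=3/5b
5) 1687.5ms=27/10b +1125.0ms=9/5b
6) 2812.5ms=9/2b +937.5ms=3/2b
Σ=6b of 6 (96bpm 3/4) — PASS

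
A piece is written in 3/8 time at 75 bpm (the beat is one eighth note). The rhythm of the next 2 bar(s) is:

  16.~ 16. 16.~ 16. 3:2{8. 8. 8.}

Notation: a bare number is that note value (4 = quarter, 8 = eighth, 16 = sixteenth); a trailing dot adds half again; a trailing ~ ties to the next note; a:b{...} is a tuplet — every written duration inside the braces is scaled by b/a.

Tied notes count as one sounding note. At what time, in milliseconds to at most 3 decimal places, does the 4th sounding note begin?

1. 0.0ms @ 0 + 1200.0ms (3/2)
2. 1200.0ms @ 3/2 + 1200.0ms (3/2)
3. 2400.0ms @ 3 + 800.0ms (1)
4. 3200.0ms @ 4 + 800.0ms (1)
5. 4000.0ms @ 5 + 800.0ms (1)

note 4 onset = 4b = 3200.0ms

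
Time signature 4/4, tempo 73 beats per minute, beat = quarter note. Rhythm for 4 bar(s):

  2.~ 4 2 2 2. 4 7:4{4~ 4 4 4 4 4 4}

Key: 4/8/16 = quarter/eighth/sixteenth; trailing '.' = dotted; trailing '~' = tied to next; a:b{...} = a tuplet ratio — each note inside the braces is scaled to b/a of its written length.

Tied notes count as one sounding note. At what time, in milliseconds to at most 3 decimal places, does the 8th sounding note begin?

1. 0.0ms @ 0 + 3287.671ms (4)
2. 3287.671ms @ 4 + 1643.836ms (2)
3. 4931.507ms @ 6 + 1643.836ms (2)
4. 6575.342ms @ 8 + 2465.753ms (3)
5. 9041.096ms @ 11 + 821.918ms (1)
6. 9863.014ms @ 12 + 939.335ms (8/7)
7. 10802.348ms @ 92/7 + 469.667ms (4/7)
8. 11272.016ms @ 96/7 + 469.667ms (4/7)
9. 11741.683ms @ 100/7 + 469.667ms (4/7)
10. 12211.35ms @ 104/7 + 469.667ms (4/7)
11. 12681.018ms @ 108/7 + 469.667ms (4/7)

note 8 onset = 96/7b = 11272.016ms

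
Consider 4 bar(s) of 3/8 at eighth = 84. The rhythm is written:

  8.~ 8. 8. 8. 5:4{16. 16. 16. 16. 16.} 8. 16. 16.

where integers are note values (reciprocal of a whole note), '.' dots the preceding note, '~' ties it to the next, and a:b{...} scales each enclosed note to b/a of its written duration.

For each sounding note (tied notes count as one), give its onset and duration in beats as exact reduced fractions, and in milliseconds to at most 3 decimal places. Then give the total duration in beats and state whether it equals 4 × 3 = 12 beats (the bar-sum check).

1) 0.0ms=0b +2142.857ms=3b
2) 2142.857ms=3b +1071.429ms=3/2b
3) 3214.286ms=9/2b +1071.429ms=3/2b
4) 4285.714ms=6b +428.571ms=3/5b
5) 4714.286ms=33/5b +428.571ms=3/5b
6) 5142.857ms=36/5b +428.571ms=3/5b
7) 5571.429ms=39/5b +428.571ms=3/5b
8) 6000.0ms=42/5b +428.571ms=3/5b
9) 6428.571ms=9b +1071.429ms=3/2b
10) 7500.0ms=21/2b +535.714ms=3/4b
11) 8035.714ms=45/4b +535.714ms=3/4b
Σ=12b of 12 (84bpm 3/8) — PASS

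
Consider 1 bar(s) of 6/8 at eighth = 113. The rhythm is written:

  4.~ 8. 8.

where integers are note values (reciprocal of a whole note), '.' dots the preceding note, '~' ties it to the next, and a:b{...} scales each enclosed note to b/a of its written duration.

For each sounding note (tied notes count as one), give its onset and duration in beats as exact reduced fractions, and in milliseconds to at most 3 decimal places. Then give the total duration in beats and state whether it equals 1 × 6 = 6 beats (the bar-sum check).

1) 0.0ms=0b +2389.381ms=9/2b
2) 2389.381ms=9/2b +796.46ms=3/2b
Σ=6b of 6 (113bpm 6/8) — PASS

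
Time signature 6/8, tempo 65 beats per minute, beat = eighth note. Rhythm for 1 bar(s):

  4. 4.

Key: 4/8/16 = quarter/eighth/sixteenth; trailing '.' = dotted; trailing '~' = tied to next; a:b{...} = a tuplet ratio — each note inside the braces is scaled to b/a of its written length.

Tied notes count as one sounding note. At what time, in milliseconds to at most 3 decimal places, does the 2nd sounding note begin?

note 2 onset = 3b = 2769.231ms

1. 0.0ms @ 0 + 2769.231ms (3)
2. 2769.231ms @ 3 + 2769.231ms (3)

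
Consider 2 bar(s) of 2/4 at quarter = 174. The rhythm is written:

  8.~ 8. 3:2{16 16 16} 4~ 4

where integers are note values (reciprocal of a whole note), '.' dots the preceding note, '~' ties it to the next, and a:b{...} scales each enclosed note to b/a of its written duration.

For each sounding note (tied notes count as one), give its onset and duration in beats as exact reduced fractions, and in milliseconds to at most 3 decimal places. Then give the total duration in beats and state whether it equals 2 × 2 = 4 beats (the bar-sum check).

1) 0.0ms=0b +517.241ms=3/2b
2) 517.241ms=3/2b +57.471ms=1/6b
3) 574.713ms=5/3b +57.471ms=1/6b
4) 632.184ms=11/6b +57.471ms=1/6b
5) 689.655ms=2b +689.655ms=2b
Σ=4b of 4 (174bpm 2/4) — PASS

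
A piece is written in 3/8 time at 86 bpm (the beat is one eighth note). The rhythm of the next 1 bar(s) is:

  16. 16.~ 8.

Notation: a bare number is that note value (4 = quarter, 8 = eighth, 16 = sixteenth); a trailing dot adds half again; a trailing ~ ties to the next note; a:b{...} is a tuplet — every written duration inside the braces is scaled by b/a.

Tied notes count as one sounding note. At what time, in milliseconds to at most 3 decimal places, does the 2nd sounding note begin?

note 2 onset = 3/4b = 523.256ms

1. 0.0ms @ 0 + 523.256ms (3/4)
2. 523.256ms @ 3/4 + 1569.767ms (9/4)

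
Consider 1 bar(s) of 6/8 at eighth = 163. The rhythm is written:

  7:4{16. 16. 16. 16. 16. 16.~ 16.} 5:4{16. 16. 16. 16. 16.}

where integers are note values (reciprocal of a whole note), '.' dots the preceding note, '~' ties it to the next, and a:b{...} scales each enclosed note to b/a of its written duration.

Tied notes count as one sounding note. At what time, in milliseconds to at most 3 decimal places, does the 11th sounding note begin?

note 11 onset = 27/5b = 1987.73ms

1. 0.0ms @ 0 + 157.756ms (3/7)
2. 157.756ms @ 3/7 + 157.756ms (3/7)
3. 315.513ms @ 6/7 + 157.756ms (3/7)
4. 473.269ms @ 9/7 + 157.756ms (3/7)
5. 631.025ms @ 12/7 + 157.756ms (3/7)
6. 788.782ms @ 15/7 + 315.513ms (6/7)
7. 1104.294ms @ 3 + 220.859ms (3/5)
8. 1325.153ms @ 18/5 + 220.859ms (3/5)
9. 1546.012ms @ 21/5 + 220.859ms (3/5)
10. 1766.871ms @ 24/5 + 220.859ms (3/5)
11. 1987.73ms @ 27/5 + 220.859ms (3/5)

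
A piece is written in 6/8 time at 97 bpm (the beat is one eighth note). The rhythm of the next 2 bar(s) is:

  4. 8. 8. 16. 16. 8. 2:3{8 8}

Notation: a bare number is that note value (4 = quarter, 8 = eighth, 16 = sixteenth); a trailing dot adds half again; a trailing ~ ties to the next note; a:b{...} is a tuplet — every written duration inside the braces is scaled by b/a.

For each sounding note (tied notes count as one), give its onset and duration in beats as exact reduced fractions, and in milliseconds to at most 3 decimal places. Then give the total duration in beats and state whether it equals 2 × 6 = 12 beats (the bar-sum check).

1) 0.0ms=0b +1855.67ms=3b
2) 1855.67ms=3b +927.835ms=3/2b
3) 2783.505ms=9/2b +927.835ms=3/2b
4) 3711.34ms=6b +463.918ms=3/4b
5) 4175.258ms=27/4b +463.918ms=3/4b
6) 4639.175ms=15/2b +927.835ms=3/2b
7) 5567.01ms=9b +927.835ms=3/2b
8) 6494.845ms=21/2b +927.835ms=3/2b
Σ=12b of 12 (97bpm 6/8) — PASS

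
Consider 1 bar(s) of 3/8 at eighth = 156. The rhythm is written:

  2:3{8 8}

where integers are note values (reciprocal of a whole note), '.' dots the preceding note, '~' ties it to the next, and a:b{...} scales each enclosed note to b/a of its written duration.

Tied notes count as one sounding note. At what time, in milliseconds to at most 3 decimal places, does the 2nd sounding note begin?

1. 0.0ms @ 0 + 576.923ms (3/2)
2. 576.923ms @ 3/2 + 576.923ms (3/2)

note 2 onset = 3/2b = 576.923ms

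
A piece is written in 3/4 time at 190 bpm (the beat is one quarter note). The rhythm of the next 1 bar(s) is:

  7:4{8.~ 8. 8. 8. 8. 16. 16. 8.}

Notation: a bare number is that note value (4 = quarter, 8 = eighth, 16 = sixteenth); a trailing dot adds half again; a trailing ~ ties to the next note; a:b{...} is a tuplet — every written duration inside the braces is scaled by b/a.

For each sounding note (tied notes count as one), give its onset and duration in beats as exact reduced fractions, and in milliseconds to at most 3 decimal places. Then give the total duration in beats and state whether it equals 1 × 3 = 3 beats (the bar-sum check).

1) 0.0ms=0b +270.677ms=6/7b
2) 270.677ms=6/7b +135.338ms=3/7b
3) 406.015ms=9/7b +135.338ms=3/7b
4) 541.353ms=12/7b +135.338ms=3/7b
5) 676.692ms=15/7b +67.669ms=3/14b
6) 744.361ms=33/14b +67.669ms=3/14b
7) 812.03ms=18/7b +135.338ms=3/7b
Σ=3b of 3 (190bpm 3/4) — PASS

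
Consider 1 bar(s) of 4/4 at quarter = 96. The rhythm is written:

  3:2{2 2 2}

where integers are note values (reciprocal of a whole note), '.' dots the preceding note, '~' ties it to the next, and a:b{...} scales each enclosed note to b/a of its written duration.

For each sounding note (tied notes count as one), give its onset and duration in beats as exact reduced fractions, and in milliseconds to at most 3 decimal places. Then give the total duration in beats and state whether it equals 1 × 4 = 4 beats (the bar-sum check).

1) 0.0ms=0b +833.333ms=4/3b
2) 833.333ms=4/3b +833.333ms=4/3b
3) 1666.667ms=8/3b +833.333ms=4/3b
Σ=4b of 4 (96bpm 4/4) — PASS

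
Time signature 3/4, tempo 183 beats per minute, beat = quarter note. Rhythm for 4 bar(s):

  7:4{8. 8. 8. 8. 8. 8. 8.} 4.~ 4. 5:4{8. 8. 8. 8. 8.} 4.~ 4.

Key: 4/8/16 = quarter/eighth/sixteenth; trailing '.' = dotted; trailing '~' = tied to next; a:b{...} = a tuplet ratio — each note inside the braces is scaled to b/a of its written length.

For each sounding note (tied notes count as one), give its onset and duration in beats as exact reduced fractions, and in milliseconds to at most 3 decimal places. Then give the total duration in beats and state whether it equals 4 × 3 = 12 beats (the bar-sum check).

1) 0.0ms=0b +140.515ms=3/7b
2) 140.515ms=3/7b +140.515ms=3/7b
3) 281.03ms=6/7b +140.515ms=3/7b
4) 421.546ms=9/7b +140.515ms=3/7b
5) 562.061ms=12/7b +140.515ms=3/7b
6) 702.576ms=15/7b +140.515ms=3/7b
7) 843.091ms=18/7b +140.515ms=3/7b
8) 983.607ms=3b +983.607ms=3b
9) 1967.213ms=6b +196.721ms=3/5b
10) 2163.934ms=33/5b +196.721ms=3/5b
11) 2360.656ms=36/5b +196.721ms=3/5b
12) 2557.377ms=39/5b +196.721ms=3/5b
13) 2754.098ms=42/5b +196.721ms=3/5b
14) 2950.82ms=9b +983.607ms=3b
Σ=12b of 12 (183bpm 3/4) — PASS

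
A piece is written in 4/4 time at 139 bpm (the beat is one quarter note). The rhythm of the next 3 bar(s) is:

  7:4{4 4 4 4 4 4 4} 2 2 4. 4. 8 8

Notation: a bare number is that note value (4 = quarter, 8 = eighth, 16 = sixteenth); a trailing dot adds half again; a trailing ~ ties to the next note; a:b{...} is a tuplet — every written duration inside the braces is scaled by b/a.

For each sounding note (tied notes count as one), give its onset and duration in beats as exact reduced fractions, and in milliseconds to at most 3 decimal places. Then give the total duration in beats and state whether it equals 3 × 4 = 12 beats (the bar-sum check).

1) 0.0ms=0b +246.66ms=4/7b
2) 246.66ms=4/7b +246.66ms=4/7b
3) 493.32ms=8/7b +246.66ms=4/7b
4) 739.979ms=12/7b +246.66ms=4/7b
5) 986.639ms=16/7b +246.66ms=4/7b
6) 1233.299ms=20/7b +246.66ms=4/7b
7) 1479.959ms=24/7b +246.66ms=4/7b
8) 1726.619ms=4b +863.309ms=2b
9) 2589.928ms=6b +863.309ms=2b
10) 3453.237ms=8b +647.482ms=3/2b
11) 4100.719ms=19/2b +647.482ms=3/2b
12) 4748.201ms=11b +215.827ms=1/2b
13) 4964.029ms=23/2b +215.827ms=1/2b
Σ=12b of 12 (139bpm 4/4) — PASS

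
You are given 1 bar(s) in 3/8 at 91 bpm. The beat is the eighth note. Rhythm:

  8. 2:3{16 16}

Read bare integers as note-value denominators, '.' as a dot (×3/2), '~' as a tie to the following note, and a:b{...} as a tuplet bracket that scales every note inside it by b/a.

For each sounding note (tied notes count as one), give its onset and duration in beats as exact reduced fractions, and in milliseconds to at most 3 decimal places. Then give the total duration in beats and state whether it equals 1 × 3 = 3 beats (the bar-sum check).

1) 0.0ms=0b +989.011ms=3/2b
2) 989.011ms=3/2b +494.505ms=3/4b
3) 1483.516ms=9/4b +494.505ms=3/4b
Σ=3b of 3 (91bpm 3/8) — PASS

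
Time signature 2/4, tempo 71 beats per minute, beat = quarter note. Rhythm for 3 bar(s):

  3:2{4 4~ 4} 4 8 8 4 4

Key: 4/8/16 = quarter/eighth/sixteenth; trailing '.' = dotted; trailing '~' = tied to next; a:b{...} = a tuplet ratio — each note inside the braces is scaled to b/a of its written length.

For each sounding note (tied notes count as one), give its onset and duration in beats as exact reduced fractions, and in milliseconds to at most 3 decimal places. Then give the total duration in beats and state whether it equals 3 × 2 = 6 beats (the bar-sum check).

1) 0.0ms=0b +563.38ms=2/3b
2) 563.38ms=2/3b +1126.761ms=4/3b
3) 1690.141ms=2b +845.07ms=1b
4) 2535.211ms=3b +422.535ms=1/2b
5) 2957.746ms=7/2b +422.535ms=1/2b
6) 3380.282ms=4b +845.07ms=1b
7) 4225.352ms=5b +845.07ms=1b
Σ=6b of 6 (71bpm 2/4) — PASS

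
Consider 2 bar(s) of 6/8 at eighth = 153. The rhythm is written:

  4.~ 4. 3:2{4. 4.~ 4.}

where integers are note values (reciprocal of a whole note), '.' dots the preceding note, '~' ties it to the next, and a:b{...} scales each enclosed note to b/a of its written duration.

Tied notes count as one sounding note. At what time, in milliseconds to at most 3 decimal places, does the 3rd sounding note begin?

1. 0.0ms @ 0 + 2352.941ms (6)
2. 2352.941ms @ 6 + 784.314ms (2)
3. 3137.255ms @ 8 + 1568.627ms (4)

note 3 onset = 8b = 3137.255ms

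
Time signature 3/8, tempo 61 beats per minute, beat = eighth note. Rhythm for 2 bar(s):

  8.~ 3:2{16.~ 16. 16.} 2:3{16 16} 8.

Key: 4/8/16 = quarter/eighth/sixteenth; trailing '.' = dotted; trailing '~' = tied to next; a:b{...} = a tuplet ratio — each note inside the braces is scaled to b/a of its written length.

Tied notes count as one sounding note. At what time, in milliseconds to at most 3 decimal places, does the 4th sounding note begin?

1. 0.0ms @ 0 + 2459.016ms (5/2)
2. 2459.016ms @ 5/2 + 491.803ms (1/2)
3. 2950.82ms @ 3 + 737.705ms (3/4)
4. 3688.525ms @ 15/4 + 737.705ms (3/4)
5. 4426.23ms @ 9/2 + 1475.41ms (3/2)

note 4 onset = 15/4b = 3688.525ms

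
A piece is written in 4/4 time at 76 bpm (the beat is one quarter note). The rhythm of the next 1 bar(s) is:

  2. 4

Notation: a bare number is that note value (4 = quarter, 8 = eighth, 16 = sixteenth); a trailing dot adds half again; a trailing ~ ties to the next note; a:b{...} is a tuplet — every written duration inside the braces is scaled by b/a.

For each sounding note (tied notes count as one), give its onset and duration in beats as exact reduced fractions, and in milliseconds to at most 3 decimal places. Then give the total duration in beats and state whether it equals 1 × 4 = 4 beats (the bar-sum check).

1) 0.0ms=0b +2368.421ms=3b
2) 2368.421ms=3b +789.474ms=1b
Σ=4b of 4 (76bpm 4/4) — PASS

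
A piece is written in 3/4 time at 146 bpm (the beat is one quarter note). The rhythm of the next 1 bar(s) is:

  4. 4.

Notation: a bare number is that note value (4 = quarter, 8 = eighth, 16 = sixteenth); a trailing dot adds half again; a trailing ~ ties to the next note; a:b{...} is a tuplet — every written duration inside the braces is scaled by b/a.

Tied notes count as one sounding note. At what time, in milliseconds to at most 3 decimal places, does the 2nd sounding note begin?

1. 0.0ms @ 0 + 616.438ms (3/2)
2. 616.438ms @ 3/2 + 616.438ms (3/2)

note 2 onset = 3/2b = 616.438ms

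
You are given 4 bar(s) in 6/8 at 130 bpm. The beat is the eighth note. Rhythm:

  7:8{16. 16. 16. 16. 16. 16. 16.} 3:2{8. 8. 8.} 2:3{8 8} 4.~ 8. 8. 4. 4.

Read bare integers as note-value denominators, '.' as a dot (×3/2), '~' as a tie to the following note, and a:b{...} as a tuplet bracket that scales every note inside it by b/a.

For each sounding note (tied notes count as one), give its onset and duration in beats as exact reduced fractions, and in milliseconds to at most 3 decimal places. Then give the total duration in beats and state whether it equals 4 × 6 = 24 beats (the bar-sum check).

1) 0.0ms=0b +395.604ms=6/7b
2) 395.604ms=6/7b +395.604ms=6/7b
3) 791.209ms=12/7b +395.604ms=6/7b
4) 1186.813ms=18/7b +395.604ms=6/7b
5) 1582.418ms=24/7b +395.604ms=6/7b
6) 1978.022ms=30/7b +395.604ms=6/7b
7) 2373.626ms=36/7b +395.604ms=6/7b
8) 2769.231ms=6b +461.538ms=1b
9) 3230.769ms=7b +461.538ms=1b
10) 3692.308ms=8b +461.538ms=1b
11) 4153.846ms=9b +692.308ms=3/2b
12) 4846.154ms=21/2b +692.308ms=3/2b
13) 5538.462ms=12b +2076.923ms=9/2b
14) 7615.385ms=33/2b +692.308ms=3/2b
15) 8307.692ms=18b +1384.615ms=3b
16) 9692.308ms=21b +1384.615ms=3b
Σ=24b of 24 (130bpm 6/8) — PASS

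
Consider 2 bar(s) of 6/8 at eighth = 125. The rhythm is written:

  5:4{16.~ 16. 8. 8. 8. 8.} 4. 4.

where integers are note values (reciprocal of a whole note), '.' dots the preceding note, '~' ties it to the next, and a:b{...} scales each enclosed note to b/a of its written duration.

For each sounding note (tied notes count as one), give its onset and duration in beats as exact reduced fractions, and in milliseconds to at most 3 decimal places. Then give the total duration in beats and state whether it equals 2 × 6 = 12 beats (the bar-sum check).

1) 0.0ms=0b +576.0ms=6/5b
2) 576.0ms=6/5b +576.0ms=6/5b
3) 1152.0ms=12/5b +576.0ms=6/5b
4) 1728.0ms=18/5b +576.0ms=6/5b
5) 2304.0ms=24/5b +576.0ms=6/5b
6) 2880.0ms=6b +1440.0ms=3b
7) 4320.0ms=9b +1440.0ms=3b
Σ=12b of 12 (125bpm 6/8) — PASS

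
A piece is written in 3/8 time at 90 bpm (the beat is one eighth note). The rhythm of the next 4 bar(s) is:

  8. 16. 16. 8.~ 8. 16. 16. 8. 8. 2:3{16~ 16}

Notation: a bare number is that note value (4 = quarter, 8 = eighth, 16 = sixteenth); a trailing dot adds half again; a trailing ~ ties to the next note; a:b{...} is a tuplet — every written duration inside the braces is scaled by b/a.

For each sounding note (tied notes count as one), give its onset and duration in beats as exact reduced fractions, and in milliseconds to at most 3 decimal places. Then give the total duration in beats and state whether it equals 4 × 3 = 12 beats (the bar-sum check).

1) 0.0ms=0b +1000.0ms=3/2b
2) 1000.0ms=3/2b +500.0ms=3/4b
3) 1500.0ms=9/4b +500.0ms=3/4b
4) 2000.0ms=3b +2000.0ms=3b
5) 4000.0ms=6b +500.0ms=3/4b
6) 4500.0ms=27/4b +500.0ms=3/4b
7) 5000.0ms=15/2b +1000.0ms=3/2b
8) 6000.0ms=9b +1000.0ms=3/2b
9) 7000.0ms=21/2b +1000.0ms=3/2b
Σ=12b of 12 (90bpm 3/8) — PASS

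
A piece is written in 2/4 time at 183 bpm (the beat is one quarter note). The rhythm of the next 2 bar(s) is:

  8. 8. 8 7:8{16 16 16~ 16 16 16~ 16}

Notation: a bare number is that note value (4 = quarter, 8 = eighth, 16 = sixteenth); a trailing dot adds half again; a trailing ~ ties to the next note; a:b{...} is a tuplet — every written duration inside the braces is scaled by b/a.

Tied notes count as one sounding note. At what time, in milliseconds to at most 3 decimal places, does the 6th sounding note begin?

1. 0.0ms @ 0 + 245.902ms (3/4)
2. 245.902ms @ 3/4 + 245.902ms (3/4)
3. 491.803ms @ 3/2 + 163.934ms (1/2)
4. 655.738ms @ 2 + 93.677ms (2/7)
5. 749.415ms @ 16/7 + 93.677ms (2/7)
6. 843.091ms @ 18/7 + 187.354ms (4/7)
7. 1030.445ms @ 22/7 + 93.677ms (2/7)
8. 1124.122ms @ 24/7 + 187.354ms (4/7)

note 6 onset = 18/7b = 843.091ms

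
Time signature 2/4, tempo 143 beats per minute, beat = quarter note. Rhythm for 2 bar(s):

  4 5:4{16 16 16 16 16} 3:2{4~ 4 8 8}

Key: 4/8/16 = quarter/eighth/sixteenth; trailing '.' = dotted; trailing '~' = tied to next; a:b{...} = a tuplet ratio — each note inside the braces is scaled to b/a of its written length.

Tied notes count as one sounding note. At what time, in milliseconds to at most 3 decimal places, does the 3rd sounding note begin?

note 3 onset = 6/5b = 503.497ms

1. 0.0ms @ 0 + 419.58ms (1)
2. 419.58ms @ 1 + 83.916ms (1/5)
3. 503.497ms @ 6/5 + 83.916ms (1/5)
4. 587.413ms @ 7/5 + 83.916ms (1/5)
5. 671.329ms @ 8/5 + 83.916ms (1/5)
6. 755.245ms @ 9/5 + 83.916ms (1/5)
7. 839.161ms @ 2 + 559.441ms (4/3)
8. 1398.601ms @ 10/3 + 139.86ms (1/3)
9. 1538.462ms @ 11/3 + 139.86ms (1/3)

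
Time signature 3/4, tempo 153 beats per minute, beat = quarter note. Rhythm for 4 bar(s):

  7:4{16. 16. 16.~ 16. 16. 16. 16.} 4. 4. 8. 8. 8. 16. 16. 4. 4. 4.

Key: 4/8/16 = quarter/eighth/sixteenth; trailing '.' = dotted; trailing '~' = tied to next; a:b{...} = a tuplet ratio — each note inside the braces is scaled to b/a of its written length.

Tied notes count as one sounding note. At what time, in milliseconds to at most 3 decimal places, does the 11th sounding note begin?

1. 0.0ms @ 0 + 84.034ms (3/14)
2. 84.034ms @ 3/14 + 84.034ms (3/14)
3. 168.067ms @ 3/7 + 168.067ms (3/7)
4. 336.134ms @ 6/7 + 84.034ms (3/14)
5. 420.168ms @ 15/14 + 84.034ms (3/14)
6. 504.202ms @ 9/7 + 84.034ms (3/14)
7. 588.235ms @ 3/2 + 588.235ms (3/2)
8. 1176.471ms @ 3 + 588.235ms (3/2)
9. 1764.706ms @ 9/2 + 294.118ms (3/4)
10. 2058.824ms @ 21/4 + 294.118ms (3/4)
11. 2352.941ms @ 6 + 294.118ms (3/4)
12. 2647.059ms @ 27/4 + 147.059ms (3/8)
13. 2794.118ms @ 57/8 + 147.059ms (3/8)
14. 2941.176ms @ 15/2 + 588.235ms (3/2)
15. 3529.412ms @ 9 + 588.235ms (3/2)
16. 4117.647ms @ 21/2 + 588.235ms (3/2)

note 11 onset = 6b = 2352.941ms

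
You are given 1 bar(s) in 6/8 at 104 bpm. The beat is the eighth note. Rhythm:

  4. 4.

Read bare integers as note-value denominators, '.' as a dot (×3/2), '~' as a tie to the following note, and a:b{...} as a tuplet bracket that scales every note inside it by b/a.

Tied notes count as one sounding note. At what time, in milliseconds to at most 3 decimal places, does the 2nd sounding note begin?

1. 0.0ms @ 0 + 1730.769ms (3)
2. 1730.769ms @ 3 + 1730.769ms (3)

note 2 onset = 3b = 1730.769ms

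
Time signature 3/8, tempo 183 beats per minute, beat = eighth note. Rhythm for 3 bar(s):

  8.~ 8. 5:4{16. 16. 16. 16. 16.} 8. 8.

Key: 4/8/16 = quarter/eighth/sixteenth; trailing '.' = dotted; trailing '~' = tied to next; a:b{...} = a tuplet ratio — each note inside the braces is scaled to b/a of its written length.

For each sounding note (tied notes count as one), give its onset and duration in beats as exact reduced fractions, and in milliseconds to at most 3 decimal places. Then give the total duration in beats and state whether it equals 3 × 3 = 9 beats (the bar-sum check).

1) 0.0ms=0b +983.607ms=3b
2) 983.607ms=3b +196.721ms=3/5b
3) 1180.328ms=18/5b +196.721ms=3/5b
4) 1377.049ms=21/5b +196.721ms=3/5b
5) 1573.77ms=24/5b +196.721ms=3/5b
6) 1770.492ms=27/5b +196.721ms=3/5b
7) 1967.213ms=6b +491.803ms=3/2b
8) 2459.016ms=15/2b +491.803ms=3/2b
Σ=9b of 9 (183bpm 3/8) — PASS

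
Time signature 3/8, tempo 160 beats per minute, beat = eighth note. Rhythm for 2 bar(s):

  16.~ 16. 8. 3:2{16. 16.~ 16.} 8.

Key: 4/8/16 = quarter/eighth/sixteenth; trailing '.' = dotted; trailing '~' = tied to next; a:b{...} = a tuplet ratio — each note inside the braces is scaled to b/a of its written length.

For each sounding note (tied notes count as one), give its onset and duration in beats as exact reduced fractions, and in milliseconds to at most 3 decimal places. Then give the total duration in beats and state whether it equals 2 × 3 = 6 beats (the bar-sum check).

1) 0.0ms=0b +562.5ms=3/2b
2) 562.5ms=3/2b +562.5ms=3/2b
3) 1125.0ms=3b +187.5ms=1/2b
4) 1312.5ms=7/2b +375.0ms=1b
5) 1687.5ms=9/2b +562.5ms=3/2b
Σ=6b of 6 (160bpm 3/8) — PASS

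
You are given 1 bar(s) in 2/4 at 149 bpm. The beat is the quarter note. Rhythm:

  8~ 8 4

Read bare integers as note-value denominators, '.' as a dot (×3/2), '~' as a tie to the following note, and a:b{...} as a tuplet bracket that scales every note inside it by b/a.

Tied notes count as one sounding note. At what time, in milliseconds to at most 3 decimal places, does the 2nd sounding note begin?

1. 0.0ms @ 0 + 402.685ms (1)
2. 402.685ms @ 1 + 402.685ms (1)

note 2 onset = 1b = 402.685ms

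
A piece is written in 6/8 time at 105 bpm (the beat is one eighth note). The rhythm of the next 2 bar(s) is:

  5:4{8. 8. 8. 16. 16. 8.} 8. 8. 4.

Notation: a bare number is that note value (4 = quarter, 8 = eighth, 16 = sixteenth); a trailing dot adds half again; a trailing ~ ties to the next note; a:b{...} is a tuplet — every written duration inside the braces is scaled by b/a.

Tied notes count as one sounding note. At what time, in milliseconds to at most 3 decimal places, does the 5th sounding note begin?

note 5 onset = 21/5b = 2400.0ms

1. 0.0ms @ 0 + 685.714ms (6/5)
2. 685.714ms @ 6/5 + 685.714ms (6/5)
3. 1371.429ms @ 12/5 + 685.714ms (6/5)
4. 2057.143ms @ 18/5 + 342.857ms (3/5)
5. 2400.0ms @ 21/5 + 342.857ms (3/5)
6. 2742.857ms @ 24/5 + 685.714ms (6/5)
7. 3428.571ms @ 6 + 857.143ms (3/2)
8. 4285.714ms @ 15/2 + 857.143ms (3/2)
9. 5142.857ms @ 9 + 1714.286ms (3)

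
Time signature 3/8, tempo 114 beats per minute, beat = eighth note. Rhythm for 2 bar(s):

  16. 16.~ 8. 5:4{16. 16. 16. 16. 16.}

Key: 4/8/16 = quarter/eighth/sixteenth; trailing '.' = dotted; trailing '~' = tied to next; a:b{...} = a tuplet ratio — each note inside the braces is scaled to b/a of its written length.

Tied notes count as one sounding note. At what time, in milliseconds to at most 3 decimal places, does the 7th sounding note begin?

1. 0.0ms @ 0 + 394.737ms (3/4)
2. 394.737ms @ 3/4 + 1184.211ms (9/4)
3. 1578.947ms @ 3 + 315.789ms (3/5)
4. 1894.737ms @ 18/5 + 315.789ms (3/5)
5. 2210.526ms @ 21/5 + 315.789ms (3/5)
6. 2526.316ms @ 24/5 + 315.789ms (3/5)
7. 2842.105ms @ 27/5 + 315.789ms (3/5)

note 7 onset = 27/5b = 2842.105ms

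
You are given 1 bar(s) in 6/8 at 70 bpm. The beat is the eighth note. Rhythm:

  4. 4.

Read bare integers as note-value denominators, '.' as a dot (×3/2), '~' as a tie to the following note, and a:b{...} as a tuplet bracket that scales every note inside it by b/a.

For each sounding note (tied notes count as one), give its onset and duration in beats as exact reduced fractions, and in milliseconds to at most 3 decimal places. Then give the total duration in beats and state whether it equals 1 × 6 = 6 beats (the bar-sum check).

1) 0.0ms=0b +2571.429ms=3b
2) 2571.429ms=3b +2571.429ms=3b
Σ=6b of 6 (70bpm 6/8) — PASS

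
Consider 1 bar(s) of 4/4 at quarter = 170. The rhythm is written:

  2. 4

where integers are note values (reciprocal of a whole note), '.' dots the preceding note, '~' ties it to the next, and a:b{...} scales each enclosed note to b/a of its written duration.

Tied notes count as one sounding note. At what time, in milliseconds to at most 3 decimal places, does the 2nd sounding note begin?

note 2 onset = 3b = 1058.824ms

1. 0.0ms @ 0 + 1058.824ms (3)
2. 1058.824ms @ 3 + 352.941ms (1)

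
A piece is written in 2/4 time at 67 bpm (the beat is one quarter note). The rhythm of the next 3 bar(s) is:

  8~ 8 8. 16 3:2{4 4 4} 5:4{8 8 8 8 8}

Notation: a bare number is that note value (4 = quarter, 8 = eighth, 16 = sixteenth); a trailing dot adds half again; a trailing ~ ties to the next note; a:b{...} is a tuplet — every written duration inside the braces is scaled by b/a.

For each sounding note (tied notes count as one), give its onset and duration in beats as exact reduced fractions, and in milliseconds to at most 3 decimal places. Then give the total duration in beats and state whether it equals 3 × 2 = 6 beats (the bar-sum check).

1) 0.0ms=0b +895.522ms=1b
2) 895.522ms=1b +671.642ms=3/4b
3) 1567.164ms=7/4b +223.881ms=1/4b
4) 1791.045ms=2b +597.015ms=2/3b
5) 2388.06ms=8/3b +597.015ms=2/3b
6) 2985.075ms=10/3b +597.015ms=2/3b
7) 3582.09ms=4b +358.209ms=2/5b
8) 3940.299ms=22/5b +358.209ms=2/5b
9) 4298.507ms=24/5b +358.209ms=2/5b
10) 4656.716ms=26/5b +358.209ms=2/5b
11) 5014.925ms=28/5b +358.209ms=2/5b
Σ=6b of 6 (67bpm 2/4) — PASS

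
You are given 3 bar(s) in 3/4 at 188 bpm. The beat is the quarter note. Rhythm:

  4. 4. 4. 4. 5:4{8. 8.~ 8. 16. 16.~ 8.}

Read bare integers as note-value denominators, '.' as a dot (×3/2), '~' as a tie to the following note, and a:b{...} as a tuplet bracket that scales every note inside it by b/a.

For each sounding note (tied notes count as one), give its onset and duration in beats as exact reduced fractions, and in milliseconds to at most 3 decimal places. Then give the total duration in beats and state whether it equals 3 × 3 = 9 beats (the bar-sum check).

1) 0.0ms=0b +478.723ms=3/2b
2) 478.723ms=3/2b +478.723ms=3/2b
3) 957.447ms=3b +478.723ms=3/2b
4) 1436.17ms=9/2b +478.723ms=3/2b
5) 1914.894ms=6b +191.489ms=3/5b
6) 2106.383ms=33/5b +382.979ms=6/5b
7) 2489.362ms=39/5b +95.745ms=3/10b
8) 2585.106ms=81/10b +287.234ms=9/10b
Σ=9b of 9 (188bpm 3/4) — PASS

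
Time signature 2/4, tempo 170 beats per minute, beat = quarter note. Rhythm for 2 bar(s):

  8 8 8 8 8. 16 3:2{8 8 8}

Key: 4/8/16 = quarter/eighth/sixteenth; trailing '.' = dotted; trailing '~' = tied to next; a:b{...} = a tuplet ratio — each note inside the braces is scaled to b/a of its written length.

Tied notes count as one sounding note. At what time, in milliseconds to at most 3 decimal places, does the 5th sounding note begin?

1. 0.0ms @ 0 + 176.471ms (1/2)
2. 176.471ms @ 1/2 + 176.471ms (1/2)
3. 352.941ms @ 1 + 176.471ms (1/2)
4. 529.412ms @ 3/2 + 176.471ms (1/2)
5. 705.882ms @ 2 + 264.706ms (3/4)
6. 970.588ms @ 11/4 + 88.235ms (1/4)
7. 1058.824ms @ 3 + 117.647ms (1/3)
8. 1176.471ms @ 10/3 + 117.647ms (1/3)
9. 1294.118ms @ 11/3 + 117.647ms (1/3)

note 5 onset = 2b = 705.882ms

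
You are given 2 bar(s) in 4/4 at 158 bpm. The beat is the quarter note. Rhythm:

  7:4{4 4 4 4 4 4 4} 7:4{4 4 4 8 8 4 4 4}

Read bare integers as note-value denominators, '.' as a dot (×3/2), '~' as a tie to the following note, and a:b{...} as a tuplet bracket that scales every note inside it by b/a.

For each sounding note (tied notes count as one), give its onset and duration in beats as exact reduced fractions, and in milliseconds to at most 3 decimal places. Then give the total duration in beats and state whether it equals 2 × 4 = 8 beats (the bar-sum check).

1) 0.0ms=0b +216.998ms=4/7b
2) 216.998ms=4/7b +216.998ms=4/7b
3) 433.996ms=8/7b +216.998ms=4/7b
4) 650.995ms=12/7b +216.998ms=4/7b
5) 867.993ms=16/7b +216.998ms=4/7b
6) 1084.991ms=20/7b +216.998ms=4/7b
7) 1301.989ms=24/7b +216.998ms=4/7b
8) 1518.987ms=4b +216.998ms=4/7b
9) 1735.986ms=32/7b +216.998ms=4/7b
10) 1952.984ms=36/7b +216.998ms=4/7b
11) 2169.982ms=40/7b +108.499ms=2/7b
12) 2278.481ms=6b +108.499ms=2/7b
13) 2386.98ms=44/7b +216.998ms=4/7b
14) 2603.978ms=48/7b +216.998ms=4/7b
15) 2820.976ms=52/7b +216.998ms=4/7b
Σ=8b of 8 (158bpm 4/4) — PASS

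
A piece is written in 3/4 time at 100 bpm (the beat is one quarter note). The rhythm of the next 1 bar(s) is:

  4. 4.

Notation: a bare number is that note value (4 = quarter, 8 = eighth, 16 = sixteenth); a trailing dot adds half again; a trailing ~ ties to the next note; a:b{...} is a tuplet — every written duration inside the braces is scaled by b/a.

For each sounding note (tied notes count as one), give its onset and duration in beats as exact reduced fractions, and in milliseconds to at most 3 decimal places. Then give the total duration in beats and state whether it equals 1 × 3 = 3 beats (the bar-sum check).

1) 0.0ms=0b +900.0ms=3/2b
2) 900.0ms=3/2b +900.0ms=3/2b
Σ=3b of 3 (100bpm 3/4) — PASS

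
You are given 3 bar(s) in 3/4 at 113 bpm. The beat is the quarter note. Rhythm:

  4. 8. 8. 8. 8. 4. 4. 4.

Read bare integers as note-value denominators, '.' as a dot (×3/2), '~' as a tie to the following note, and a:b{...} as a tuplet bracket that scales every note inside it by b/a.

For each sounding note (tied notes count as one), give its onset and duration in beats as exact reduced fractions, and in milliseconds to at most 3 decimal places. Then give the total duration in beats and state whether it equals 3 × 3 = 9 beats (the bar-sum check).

1) 0.0ms=0b +796.46ms=3/2b
2) 796.46ms=3/2b +398.23ms=3/4b
3) 1194.69ms=9/4b +398.23ms=3/4b
4) 1592.92ms=3b +398.23ms=3/4b
5) 1991.15ms=15/4b +398.23ms=3/4b
6) 2389.381ms=9/2b +796.46ms=3/2b
7) 3185.841ms=6b +796.46ms=3/2b
8) 3982.301ms=15/2b +796.46ms=3/2b
Σ=9b of 9 (113bpm 3/4) — PASS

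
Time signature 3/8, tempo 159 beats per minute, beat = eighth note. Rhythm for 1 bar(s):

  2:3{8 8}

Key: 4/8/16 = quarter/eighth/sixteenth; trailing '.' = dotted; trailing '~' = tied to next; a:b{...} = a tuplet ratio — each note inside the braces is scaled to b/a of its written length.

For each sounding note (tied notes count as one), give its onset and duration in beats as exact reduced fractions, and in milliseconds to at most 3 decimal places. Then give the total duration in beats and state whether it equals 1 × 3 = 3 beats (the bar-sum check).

1) 0.0ms=0b +566.038ms=3/2b
2) 566.038ms=3/2b +566.038ms=3/2b
Σ=3b of 3 (159bpm 3/8) — PASS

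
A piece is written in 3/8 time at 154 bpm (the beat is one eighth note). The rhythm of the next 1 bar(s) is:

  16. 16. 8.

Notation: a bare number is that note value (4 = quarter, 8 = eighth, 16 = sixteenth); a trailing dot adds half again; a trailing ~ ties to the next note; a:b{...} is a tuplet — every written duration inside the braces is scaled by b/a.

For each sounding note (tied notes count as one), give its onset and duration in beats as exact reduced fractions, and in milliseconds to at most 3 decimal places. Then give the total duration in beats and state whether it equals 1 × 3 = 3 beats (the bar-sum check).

1) 0.0ms=0b +292.208ms=3/4b
2) 292.208ms=3/4b +292.208ms=3/4b
3) 584.416ms=3/2b +584.416ms=3/2b
Σ=3b of 3 (154bpm 3/8) — PASS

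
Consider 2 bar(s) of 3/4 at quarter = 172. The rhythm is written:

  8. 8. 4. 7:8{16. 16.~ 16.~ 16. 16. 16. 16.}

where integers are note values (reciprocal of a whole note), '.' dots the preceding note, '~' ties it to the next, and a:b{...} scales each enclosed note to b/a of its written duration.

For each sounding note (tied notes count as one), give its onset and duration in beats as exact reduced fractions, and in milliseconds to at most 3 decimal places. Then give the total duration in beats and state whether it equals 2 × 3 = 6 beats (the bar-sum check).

1) 0.0ms=0b +261.628ms=3/4b
2) 261.628ms=3/4b +261.628ms=3/4b
3) 523.256ms=3/2b +523.256ms=3/2b
4) 1046.512ms=3b +149.502ms=3/7b
5) 1196.013ms=24/7b +448.505ms=9/7b
6) 1644.518ms=33/7b +149.502ms=3/7b
7) 1794.02ms=36/7b +149.502ms=3/7b
8) 1943.522ms=39/7b +149.502ms=3/7b
Σ=6b of 6 (172bpm 3/4) — PASS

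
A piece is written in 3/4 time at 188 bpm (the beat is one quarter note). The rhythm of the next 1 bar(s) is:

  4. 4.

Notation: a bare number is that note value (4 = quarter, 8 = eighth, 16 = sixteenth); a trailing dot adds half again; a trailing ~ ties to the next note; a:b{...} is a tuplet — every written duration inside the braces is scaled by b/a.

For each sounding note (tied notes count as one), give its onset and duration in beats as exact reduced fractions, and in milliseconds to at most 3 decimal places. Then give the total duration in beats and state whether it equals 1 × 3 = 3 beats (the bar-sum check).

1) 0.0ms=0b +478.723ms=3/2b
2) 478.723ms=3/2b +478.723ms=3/2b
Σ=3b of 3 (188bpm 3/4) — PASS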